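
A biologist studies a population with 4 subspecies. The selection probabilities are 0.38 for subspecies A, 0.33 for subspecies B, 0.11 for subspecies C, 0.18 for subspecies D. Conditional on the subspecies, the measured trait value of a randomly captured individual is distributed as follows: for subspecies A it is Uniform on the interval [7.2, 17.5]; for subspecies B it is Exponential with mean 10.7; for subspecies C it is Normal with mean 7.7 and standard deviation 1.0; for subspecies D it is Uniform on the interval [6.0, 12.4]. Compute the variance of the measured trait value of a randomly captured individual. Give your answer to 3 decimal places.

44.294

Per component, A: μ=12.35, E[X²]=161.363; B: μ=10.7, E[X²]=228.98; C: μ=7.7, E[X²]=60.29; D: μ=9.2, E[X²]=88.0533.
E[X] = 0.38·12.35 + 0.33·10.7 + 0.11·7.7 + 0.18·9.2 = 10.727.
E[X²] = 0.38·161.363 + 0.33·228.98 + 0.11·60.29 + 0.18·88.0533 = 159.363.
Var(X) = E[X²] − (E[X])² = 159.363 − 115.069 = 44.2944.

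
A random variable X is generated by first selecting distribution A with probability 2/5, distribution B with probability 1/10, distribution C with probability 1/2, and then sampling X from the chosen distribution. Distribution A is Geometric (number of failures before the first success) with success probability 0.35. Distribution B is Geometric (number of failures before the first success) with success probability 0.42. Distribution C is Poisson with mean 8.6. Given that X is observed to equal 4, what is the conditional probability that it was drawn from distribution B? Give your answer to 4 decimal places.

0.0937

Likelihoods P(X=4 | ·): A: 0.0624772; B: 0.0475293; C: 0.0419614.
Posterior ∝ prior × likelihood. Numerator for B: 0.1·0.0475293 = 0.00475293.
Normalizing constant: 0.4·0.0624772 + 0.1·0.0475293 + 0.5·0.0419614 = 0.0507245.
P(B | observation) = 0.00475293 / 0.0507245 = 0.0937008.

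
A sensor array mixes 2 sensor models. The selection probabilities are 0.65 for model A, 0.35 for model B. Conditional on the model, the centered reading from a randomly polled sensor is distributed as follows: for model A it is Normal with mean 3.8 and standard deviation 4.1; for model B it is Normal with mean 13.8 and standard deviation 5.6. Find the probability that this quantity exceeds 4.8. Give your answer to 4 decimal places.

0.5935

Conditional on each model, P(X > 4.8): A: 0.403653; B: 0.945988.
By total probability, P(X > 4.8) = 0.65·0.403653 + 0.35·0.945988 = 0.593471.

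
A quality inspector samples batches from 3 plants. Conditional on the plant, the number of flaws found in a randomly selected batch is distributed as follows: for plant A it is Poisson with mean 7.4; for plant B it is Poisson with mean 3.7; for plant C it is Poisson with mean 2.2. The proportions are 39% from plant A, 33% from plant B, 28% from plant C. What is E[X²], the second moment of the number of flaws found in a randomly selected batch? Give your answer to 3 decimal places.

For each component E[X²] = Var + (mean)², giving A: 62.16; B: 17.39; C: 7.04.
Overall E[X²] = 0.39·62.16 + 0.33·17.39 + 0.28·7.04 = 31.9523.

31.952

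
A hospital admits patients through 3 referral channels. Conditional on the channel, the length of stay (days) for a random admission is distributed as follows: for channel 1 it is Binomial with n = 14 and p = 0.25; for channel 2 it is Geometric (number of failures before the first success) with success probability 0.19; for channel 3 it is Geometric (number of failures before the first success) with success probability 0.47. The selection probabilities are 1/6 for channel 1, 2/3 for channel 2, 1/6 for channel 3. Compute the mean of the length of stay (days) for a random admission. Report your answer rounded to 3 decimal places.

Component means — 1: 3.5; 2: 4.26316; 3: 1.12766.
E[X] = 0.166667·3.5 + 0.666667·4.26316 + 0.166667·1.12766 = 3.61338.

3.613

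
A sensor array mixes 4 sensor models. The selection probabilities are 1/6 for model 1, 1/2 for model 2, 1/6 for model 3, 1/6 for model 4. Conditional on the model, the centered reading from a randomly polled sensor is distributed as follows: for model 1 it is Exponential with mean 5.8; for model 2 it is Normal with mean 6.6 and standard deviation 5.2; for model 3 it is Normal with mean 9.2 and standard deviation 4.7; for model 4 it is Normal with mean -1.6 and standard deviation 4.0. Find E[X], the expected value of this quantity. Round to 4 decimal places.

5.5333

Component means — 1: 5.8; 2: 6.6; 3: 9.2; 4: -1.6.
E[X] = 0.166667·5.8 + 0.5·6.6 + 0.166667·9.2 + 0.166667·-1.6 = 5.53333.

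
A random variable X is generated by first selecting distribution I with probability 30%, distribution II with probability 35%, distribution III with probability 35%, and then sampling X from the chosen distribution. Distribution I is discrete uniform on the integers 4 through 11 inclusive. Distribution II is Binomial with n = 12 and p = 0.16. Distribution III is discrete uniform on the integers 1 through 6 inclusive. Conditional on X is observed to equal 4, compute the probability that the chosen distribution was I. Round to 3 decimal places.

0.302

Likelihoods P(X=4 | ·): I: 0.125; II: 0.0804117; III: 0.166667.
Posterior ∝ prior × likelihood. Numerator for I: 0.3·0.125 = 0.0375.
Normalizing constant: 0.3·0.125 + 0.35·0.0804117 + 0.35·0.166667 = 0.123977.
P(I | observation) = 0.0375 / 0.123977 = 0.302474.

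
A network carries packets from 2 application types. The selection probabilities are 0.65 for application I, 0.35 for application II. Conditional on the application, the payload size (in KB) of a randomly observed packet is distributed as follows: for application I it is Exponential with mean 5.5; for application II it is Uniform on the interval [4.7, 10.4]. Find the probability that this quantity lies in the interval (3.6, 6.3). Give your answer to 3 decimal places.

Conditional on each application, P(3.6 < X < 6.3): I: 0.201599; II: 0.280702.
By total probability, P(3.6 < X < 6.3) = 0.65·0.201599 + 0.35·0.280702 = 0.229285.

0.229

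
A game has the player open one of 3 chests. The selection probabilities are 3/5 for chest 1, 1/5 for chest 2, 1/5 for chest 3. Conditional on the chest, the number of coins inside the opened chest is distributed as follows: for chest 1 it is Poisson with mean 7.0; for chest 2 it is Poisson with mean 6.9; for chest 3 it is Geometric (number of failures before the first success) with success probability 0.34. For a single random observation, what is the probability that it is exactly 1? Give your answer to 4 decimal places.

0.0501

Conditional on each chest, P(X = 1): 1: 0.00638317; 2: 0.00695372; 3: 0.2244.
By total probability, P(X = 1) = 0.6·0.00638317 + 0.2·0.00695372 + 0.2·0.2244 = 0.0501006.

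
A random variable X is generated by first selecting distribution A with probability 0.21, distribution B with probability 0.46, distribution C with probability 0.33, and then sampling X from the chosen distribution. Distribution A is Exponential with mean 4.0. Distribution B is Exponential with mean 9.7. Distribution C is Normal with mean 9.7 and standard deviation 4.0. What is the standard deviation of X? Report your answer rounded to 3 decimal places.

Per component, A: μ=4, E[X²]=32; B: μ=9.7, E[X²]=188.18; C: μ=9.7, E[X²]=110.09.
E[X] = 0.21·4 + 0.46·9.7 + 0.33·9.7 = 8.503.
E[X²] = 0.21·32 + 0.46·188.18 + 0.33·110.09 = 129.612.
Var(X) = E[X²] − (E[X])² = 129.612 − 72.301 = 57.3115.
SD(X) = √57.3115 = 7.57044.

7.570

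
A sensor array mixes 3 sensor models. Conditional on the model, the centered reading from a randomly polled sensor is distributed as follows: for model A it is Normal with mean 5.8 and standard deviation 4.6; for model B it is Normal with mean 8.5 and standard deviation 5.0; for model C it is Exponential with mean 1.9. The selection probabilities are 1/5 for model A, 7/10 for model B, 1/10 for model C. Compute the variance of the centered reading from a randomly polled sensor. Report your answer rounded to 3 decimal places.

Per component, A: μ=5.8, E[X²]=54.8; B: μ=8.5, E[X²]=97.25; C: μ=1.9, E[X²]=7.22.
E[X] = 0.2·5.8 + 0.7·8.5 + 0.1·1.9 = 7.3.
E[X²] = 0.2·54.8 + 0.7·97.25 + 0.1·7.22 = 79.757.
Var(X) = E[X²] − (E[X])² = 79.757 − 53.29 = 26.467.

26.467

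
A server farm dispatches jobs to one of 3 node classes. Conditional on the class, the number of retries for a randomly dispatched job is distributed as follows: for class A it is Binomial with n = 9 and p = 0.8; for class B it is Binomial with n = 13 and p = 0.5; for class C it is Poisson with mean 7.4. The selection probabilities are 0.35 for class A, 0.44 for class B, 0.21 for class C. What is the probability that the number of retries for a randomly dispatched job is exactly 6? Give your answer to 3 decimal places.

0.183

Conditional on each class, P(X = 6): A: 0.176161; B: 0.209473; C: 0.139405.
By total probability, P(X = 6) = 0.35·0.176161 + 0.44·0.209473 + 0.21·0.139405 = 0.183099.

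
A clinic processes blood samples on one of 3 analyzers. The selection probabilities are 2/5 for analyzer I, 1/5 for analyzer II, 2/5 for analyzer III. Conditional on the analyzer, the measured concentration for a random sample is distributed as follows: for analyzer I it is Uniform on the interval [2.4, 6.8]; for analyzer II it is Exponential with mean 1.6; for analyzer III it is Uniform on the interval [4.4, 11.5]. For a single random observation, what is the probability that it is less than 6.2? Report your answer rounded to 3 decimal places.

0.643

Conditional on each analyzer, P(X < 6.2): I: 0.863636; II: 0.979246; III: 0.253521.
By total probability, P(X < 6.2) = 0.4·0.863636 + 0.2·0.979246 + 0.4·0.253521 = 0.642712.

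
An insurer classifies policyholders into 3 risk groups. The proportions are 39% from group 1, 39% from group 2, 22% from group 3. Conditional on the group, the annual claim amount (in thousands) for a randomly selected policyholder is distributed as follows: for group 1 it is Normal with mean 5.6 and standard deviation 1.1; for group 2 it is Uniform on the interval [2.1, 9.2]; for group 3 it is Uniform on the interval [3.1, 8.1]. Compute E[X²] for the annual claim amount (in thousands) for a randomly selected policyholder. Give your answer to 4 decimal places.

For each component E[X²] = Var + (mean)², giving 1: 32.57; 2: 36.1233; 3: 33.4433.
Overall E[X²] = 0.39·32.57 + 0.39·36.1233 + 0.22·33.4433 = 34.1479.

34.1479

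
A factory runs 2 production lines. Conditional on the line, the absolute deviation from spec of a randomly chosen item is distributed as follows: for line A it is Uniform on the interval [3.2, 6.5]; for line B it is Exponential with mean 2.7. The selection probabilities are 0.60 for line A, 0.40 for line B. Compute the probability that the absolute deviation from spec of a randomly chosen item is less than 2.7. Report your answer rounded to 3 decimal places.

Conditional on each line, P(X < 2.7): A: 0; B: 0.632121.
By total probability, P(X < 2.7) = 0.6·0 + 0.4·0.632121 = 0.252848.

0.253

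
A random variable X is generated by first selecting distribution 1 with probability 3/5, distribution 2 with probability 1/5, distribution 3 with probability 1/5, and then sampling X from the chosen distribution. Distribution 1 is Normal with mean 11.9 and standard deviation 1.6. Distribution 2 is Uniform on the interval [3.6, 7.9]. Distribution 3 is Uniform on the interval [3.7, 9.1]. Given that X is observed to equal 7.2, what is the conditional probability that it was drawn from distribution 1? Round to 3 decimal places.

Likelihoods f(7.2 | ·): 1: 0.00333462; 2: 0.232558; 3: 0.185185.
Posterior ∝ prior × likelihood. Numerator for 1: 0.6·0.00333462 = 0.00200077.
Normalizing constant: 0.6·0.00333462 + 0.2·0.232558 + 0.2·0.185185 = 0.0855494.
P(1 | observation) = 0.00200077 / 0.0855494 = 0.0233873.

0.023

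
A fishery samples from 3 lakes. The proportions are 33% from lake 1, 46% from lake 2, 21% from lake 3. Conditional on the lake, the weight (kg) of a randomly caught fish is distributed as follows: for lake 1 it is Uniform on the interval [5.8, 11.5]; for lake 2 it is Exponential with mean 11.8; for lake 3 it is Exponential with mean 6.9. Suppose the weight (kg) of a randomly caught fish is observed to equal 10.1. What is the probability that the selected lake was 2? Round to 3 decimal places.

Likelihoods f(10.1 | ·): 1: 0.175439; 2: 0.0360074; 3: 0.0335308.
Posterior ∝ prior × likelihood. Numerator for 2: 0.46·0.0360074 = 0.0165634.
Normalizing constant: 0.33·0.175439 + 0.46·0.0360074 + 0.21·0.0335308 = 0.0814996.
P(2 | observation) = 0.0165634 / 0.0814996 = 0.203233.

0.203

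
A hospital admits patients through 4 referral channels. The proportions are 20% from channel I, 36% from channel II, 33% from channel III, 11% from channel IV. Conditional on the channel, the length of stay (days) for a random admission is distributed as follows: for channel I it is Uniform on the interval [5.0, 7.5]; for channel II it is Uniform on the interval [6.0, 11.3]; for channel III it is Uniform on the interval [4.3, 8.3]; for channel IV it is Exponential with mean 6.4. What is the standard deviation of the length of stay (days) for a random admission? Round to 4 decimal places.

2.6767

Per component, I: μ=6.25, E[X²]=39.5833; II: μ=8.65, E[X²]=77.1633; III: μ=6.3, E[X²]=41.0233; IV: μ=6.4, E[X²]=81.92.
E[X] = 0.2·6.25 + 0.36·8.65 + 0.33·6.3 + 0.11·6.4 = 7.147.
E[X²] = 0.2·39.5833 + 0.36·77.1633 + 0.33·41.0233 + 0.11·81.92 = 58.2444.
Var(X) = E[X²] − (E[X])² = 58.2444 − 51.0796 = 7.16476.
SD(X) = √7.16476 = 2.67671.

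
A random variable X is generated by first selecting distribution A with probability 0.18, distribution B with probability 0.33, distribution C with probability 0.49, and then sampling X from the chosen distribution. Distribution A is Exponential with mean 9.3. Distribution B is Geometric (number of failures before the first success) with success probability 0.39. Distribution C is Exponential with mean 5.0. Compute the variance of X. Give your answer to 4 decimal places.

36.2362

Per component, A: μ=9.3, E[X²]=172.98; B: μ=1.5641, E[X²]=6.45694; C: μ=5, E[X²]=50.
E[X] = 0.18·9.3 + 0.33·1.5641 + 0.49·5 = 4.64015.
E[X²] = 0.18·172.98 + 0.33·6.45694 + 0.49·50 = 57.7672.
Var(X) = E[X²] − (E[X])² = 57.7672 − 21.531 = 36.2362.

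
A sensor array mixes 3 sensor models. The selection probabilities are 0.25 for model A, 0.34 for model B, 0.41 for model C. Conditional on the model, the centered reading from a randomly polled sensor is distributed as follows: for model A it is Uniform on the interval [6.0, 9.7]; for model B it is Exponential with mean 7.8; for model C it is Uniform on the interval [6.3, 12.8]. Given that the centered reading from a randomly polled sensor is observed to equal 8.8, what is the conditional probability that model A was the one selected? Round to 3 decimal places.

0.467

Likelihoods f(8.8 | ·): A: 0.27027; B: 0.0414889; C: 0.153846.
Posterior ∝ prior × likelihood. Numerator for A: 0.25·0.27027 = 0.0675676.
Normalizing constant: 0.25·0.27027 + 0.34·0.0414889 + 0.41·0.153846 = 0.144751.
P(A | observation) = 0.0675676 / 0.144751 = 0.466786.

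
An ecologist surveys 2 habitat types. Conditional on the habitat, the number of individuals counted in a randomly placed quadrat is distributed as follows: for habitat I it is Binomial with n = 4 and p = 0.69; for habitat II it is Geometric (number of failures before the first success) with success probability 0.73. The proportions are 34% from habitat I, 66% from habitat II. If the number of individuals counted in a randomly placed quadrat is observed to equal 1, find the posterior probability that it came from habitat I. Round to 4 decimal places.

Likelihoods P(X=1 | ·): I: 0.0822232; II: 0.1971.
Posterior ∝ prior × likelihood. Numerator for I: 0.34·0.0822232 = 0.0279559.
Normalizing constant: 0.34·0.0822232 + 0.66·0.1971 = 0.158042.
P(I | observation) = 0.0279559 / 0.158042 = 0.176889.

0.1769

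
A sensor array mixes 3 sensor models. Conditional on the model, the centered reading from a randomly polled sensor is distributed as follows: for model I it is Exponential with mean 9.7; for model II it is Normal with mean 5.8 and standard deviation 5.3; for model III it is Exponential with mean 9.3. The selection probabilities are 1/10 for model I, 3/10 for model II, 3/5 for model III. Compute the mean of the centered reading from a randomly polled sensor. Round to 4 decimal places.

8.2900

Component means — I: 9.7; II: 5.8; III: 9.3.
E[X] = 0.1·9.7 + 0.3·5.8 + 0.6·9.3 = 8.29.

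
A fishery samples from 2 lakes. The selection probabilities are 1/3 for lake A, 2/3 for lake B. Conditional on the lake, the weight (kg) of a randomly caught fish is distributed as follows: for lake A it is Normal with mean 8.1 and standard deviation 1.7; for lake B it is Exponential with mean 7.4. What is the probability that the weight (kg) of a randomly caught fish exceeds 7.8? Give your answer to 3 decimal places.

0.422

Conditional on each lake, P(X > 7.8): A: 0.570038; B: 0.348522.
By total probability, P(X > 7.8) = 0.333333·0.570038 + 0.666667·0.348522 = 0.422361.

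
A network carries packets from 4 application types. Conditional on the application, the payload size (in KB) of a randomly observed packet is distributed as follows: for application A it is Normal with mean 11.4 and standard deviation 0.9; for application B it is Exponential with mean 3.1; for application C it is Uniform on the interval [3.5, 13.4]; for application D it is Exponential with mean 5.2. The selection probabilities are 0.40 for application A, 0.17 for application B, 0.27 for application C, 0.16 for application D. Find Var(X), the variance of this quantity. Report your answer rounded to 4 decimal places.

18.4639

Per component, A: μ=11.4, E[X²]=130.77; B: μ=3.1, E[X²]=19.22; C: μ=8.45, E[X²]=79.57; D: μ=5.2, E[X²]=54.08.
E[X] = 0.4·11.4 + 0.17·3.1 + 0.27·8.45 + 0.16·5.2 = 8.2005.
E[X²] = 0.4·130.77 + 0.17·19.22 + 0.27·79.57 + 0.16·54.08 = 85.7121.
Var(X) = E[X²] − (E[X])² = 85.7121 − 67.2482 = 18.4639.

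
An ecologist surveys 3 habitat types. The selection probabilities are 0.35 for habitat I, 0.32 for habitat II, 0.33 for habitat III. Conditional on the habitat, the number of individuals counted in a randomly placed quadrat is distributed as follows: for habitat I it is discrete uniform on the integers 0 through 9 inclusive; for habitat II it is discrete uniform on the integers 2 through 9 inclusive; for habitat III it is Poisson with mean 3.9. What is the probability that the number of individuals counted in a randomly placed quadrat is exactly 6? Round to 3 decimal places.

0.108

Conditional on each habitat, P(X = 6): I: 0.1; II: 0.125; III: 0.0989251.
By total probability, P(X = 6) = 0.35·0.1 + 0.32·0.125 + 0.33·0.0989251 = 0.107645.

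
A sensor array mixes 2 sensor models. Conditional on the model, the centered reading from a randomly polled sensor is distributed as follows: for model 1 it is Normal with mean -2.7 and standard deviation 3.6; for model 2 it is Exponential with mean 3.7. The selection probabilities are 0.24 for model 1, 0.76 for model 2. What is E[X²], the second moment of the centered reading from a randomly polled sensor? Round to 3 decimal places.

25.669

For each component E[X²] = Var + (mean)², giving 1: 20.25; 2: 27.38.
Overall E[X²] = 0.24·20.25 + 0.76·27.38 = 25.6688.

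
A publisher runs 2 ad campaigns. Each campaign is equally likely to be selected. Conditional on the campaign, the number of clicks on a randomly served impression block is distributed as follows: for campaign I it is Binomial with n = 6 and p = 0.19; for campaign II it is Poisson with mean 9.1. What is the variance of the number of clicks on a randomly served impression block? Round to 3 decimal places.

Per component, I: μ=1.14, E[X²]=2.223; II: μ=9.1, E[X²]=91.91.
E[X] = 0.5·1.14 + 0.5·9.1 = 5.12.
E[X²] = 0.5·2.223 + 0.5·91.91 = 47.0665.
Var(X) = E[X²] − (E[X])² = 47.0665 − 26.2144 = 20.8521.

20.852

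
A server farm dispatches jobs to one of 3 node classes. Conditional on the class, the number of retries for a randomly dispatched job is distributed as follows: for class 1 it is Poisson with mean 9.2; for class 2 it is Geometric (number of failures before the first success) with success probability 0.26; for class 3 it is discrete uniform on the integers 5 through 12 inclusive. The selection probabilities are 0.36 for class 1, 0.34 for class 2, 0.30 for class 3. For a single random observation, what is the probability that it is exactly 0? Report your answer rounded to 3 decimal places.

Conditional on each class, P(X = 0): 1: 0.000101039; 2: 0.26; 3: 0.
By total probability, P(X = 0) = 0.36·0.000101039 + 0.34·0.26 + 0.3·0 = 0.0884364.

0.088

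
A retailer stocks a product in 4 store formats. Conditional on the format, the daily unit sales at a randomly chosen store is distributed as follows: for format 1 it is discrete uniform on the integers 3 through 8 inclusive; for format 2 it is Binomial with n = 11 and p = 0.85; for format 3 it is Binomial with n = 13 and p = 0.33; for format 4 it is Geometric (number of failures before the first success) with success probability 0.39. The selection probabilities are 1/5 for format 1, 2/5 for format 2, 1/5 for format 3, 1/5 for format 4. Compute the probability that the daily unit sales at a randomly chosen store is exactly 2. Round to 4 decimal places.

0.0498

Conditional on each format, P(X = 2): 1: 0; 2: 1.52764e-06; 3: 0.10374; 4: 0.145119.
By total probability, P(X = 2) = 0.2·0 + 0.4·1.52764e-06 + 0.2·0.10374 + 0.2·0.145119 = 0.0497724.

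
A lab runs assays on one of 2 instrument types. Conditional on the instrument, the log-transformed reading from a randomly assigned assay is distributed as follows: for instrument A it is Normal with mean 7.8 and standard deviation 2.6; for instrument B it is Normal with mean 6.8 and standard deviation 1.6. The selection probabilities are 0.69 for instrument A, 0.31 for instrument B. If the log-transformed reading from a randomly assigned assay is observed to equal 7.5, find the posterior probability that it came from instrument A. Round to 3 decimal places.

Likelihoods f(7.5 | ·): A: 0.152421; B: 0.226583.
Posterior ∝ prior × likelihood. Numerator for A: 0.69·0.152421 = 0.105171.
Normalizing constant: 0.69·0.152421 + 0.31·0.226583 = 0.175411.
P(A | observation) = 0.105171 / 0.175411 = 0.599566.

0.600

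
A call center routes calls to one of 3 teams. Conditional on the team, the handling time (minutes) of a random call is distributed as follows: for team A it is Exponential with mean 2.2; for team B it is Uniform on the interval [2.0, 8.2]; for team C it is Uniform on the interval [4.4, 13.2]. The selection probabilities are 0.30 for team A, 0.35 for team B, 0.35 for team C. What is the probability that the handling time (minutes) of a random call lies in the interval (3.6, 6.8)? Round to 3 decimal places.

0.321

Conditional on each team, P(3.6 < X < 6.8): A: 0.149226; B: 0.516129; C: 0.272727.
By total probability, P(3.6 < X < 6.8) = 0.3·0.149226 + 0.35·0.516129 + 0.35·0.272727 = 0.320868.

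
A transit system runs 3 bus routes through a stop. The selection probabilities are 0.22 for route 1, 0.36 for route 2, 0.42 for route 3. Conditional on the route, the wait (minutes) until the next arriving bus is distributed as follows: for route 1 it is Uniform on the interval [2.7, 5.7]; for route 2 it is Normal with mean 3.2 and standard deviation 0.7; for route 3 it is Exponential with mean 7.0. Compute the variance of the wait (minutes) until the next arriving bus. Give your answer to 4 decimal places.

23.9083

Per component, 1: μ=4.2, E[X²]=18.39; 2: μ=3.2, E[X²]=10.73; 3: μ=7, E[X²]=98.
E[X] = 0.22·4.2 + 0.36·3.2 + 0.42·7 = 5.016.
E[X²] = 0.22·18.39 + 0.36·10.73 + 0.42·98 = 49.0686.
Var(X) = E[X²] − (E[X])² = 49.0686 − 25.1603 = 23.9083.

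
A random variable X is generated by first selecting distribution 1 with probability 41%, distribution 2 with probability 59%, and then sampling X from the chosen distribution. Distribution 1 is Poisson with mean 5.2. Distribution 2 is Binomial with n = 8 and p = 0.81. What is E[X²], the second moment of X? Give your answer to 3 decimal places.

38.719

For each component E[X²] = Var + (mean)², giving 1: 32.24; 2: 43.2216.
Overall E[X²] = 0.41·32.24 + 0.59·43.2216 = 38.7191.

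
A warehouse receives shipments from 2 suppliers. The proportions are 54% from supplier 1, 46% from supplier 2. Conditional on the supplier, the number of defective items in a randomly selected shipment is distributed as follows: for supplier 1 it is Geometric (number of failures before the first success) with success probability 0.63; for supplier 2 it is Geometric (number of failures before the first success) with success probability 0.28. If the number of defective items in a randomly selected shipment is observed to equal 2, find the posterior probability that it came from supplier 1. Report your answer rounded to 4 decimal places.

Likelihoods P(X=2 | ·): 1: 0.086247; 2: 0.145152.
Posterior ∝ prior × likelihood. Numerator for 1: 0.54·0.086247 = 0.0465734.
Normalizing constant: 0.54·0.086247 + 0.46·0.145152 = 0.113343.
P(1 | observation) = 0.0465734 / 0.113343 = 0.410905.

0.4109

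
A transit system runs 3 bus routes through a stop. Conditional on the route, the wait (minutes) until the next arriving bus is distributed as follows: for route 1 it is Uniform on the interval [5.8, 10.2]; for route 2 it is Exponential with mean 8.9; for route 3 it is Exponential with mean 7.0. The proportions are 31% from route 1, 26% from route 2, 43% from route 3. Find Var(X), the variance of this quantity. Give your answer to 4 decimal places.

Per component, 1: μ=8, E[X²]=65.6133; 2: μ=8.9, E[X²]=158.42; 3: μ=7, E[X²]=98.
E[X] = 0.31·8 + 0.26·8.9 + 0.43·7 = 7.804.
E[X²] = 0.31·65.6133 + 0.26·158.42 + 0.43·98 = 103.669.
Var(X) = E[X²] − (E[X])² = 103.669 − 60.9024 = 42.7669.

42.7669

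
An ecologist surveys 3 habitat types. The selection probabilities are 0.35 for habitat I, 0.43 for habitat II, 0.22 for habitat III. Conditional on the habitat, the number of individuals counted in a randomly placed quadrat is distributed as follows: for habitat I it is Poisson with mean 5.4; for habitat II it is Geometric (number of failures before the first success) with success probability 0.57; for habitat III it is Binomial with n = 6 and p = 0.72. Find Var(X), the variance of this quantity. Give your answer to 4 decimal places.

7.2658

Per component, I: μ=5.4, E[X²]=34.56; II: μ=0.754386, E[X²]=1.89258; III: μ=4.32, E[X²]=19.872.
E[X] = 0.35·5.4 + 0.43·0.754386 + 0.22·4.32 = 3.16479.
E[X²] = 0.35·34.56 + 0.43·1.89258 + 0.22·19.872 = 17.2817.
Var(X) = E[X²] − (E[X])² = 17.2817 − 10.0159 = 7.26578.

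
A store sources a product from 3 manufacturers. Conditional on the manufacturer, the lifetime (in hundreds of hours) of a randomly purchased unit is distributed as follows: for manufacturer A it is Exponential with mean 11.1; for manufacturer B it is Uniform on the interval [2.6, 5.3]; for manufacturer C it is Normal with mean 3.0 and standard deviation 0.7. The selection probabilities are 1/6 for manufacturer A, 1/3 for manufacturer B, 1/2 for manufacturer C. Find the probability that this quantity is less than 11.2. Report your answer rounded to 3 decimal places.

0.939

Conditional on each manufacturer, P(X < 11.2): A: 0.63542; B: 1; C: 1.
By total probability, P(X < 11.2) = 0.166667·0.63542 + 0.333333·1 + 0.5·1 = 0.939237.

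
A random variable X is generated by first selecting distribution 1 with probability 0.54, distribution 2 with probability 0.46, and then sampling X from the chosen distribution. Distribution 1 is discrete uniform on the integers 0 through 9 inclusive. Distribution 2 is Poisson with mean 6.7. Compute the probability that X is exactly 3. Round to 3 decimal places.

Conditional on each component, P(X = 3): 1: 0.1; 2: 0.0617021.
By total probability, P(X = 3) = 0.54·0.1 + 0.46·0.0617021 = 0.082383.

0.082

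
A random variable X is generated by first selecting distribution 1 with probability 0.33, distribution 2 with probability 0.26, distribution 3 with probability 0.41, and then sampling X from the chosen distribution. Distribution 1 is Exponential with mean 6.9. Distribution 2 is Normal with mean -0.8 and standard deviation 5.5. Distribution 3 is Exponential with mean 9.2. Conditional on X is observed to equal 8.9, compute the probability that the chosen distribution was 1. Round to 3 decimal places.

0.386

Likelihoods f(8.9 | ·): 1: 0.0399001; 2: 0.0153154; 3: 0.0413123.
Posterior ∝ prior × likelihood. Numerator for 1: 0.33·0.0399001 = 0.013167.
Normalizing constant: 0.33·0.0399001 + 0.26·0.0153154 + 0.41·0.0413123 = 0.0340871.
P(1 | observation) = 0.013167 / 0.0340871 = 0.386276.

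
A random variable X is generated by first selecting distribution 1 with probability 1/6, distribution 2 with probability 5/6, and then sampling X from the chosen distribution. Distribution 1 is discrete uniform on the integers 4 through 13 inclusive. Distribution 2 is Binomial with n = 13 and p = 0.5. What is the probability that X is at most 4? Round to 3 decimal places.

0.128

Conditional on each component, P(X ≤ 4): 1: 0.1; 2: 0.133423.
By total probability, P(X ≤ 4) = 0.166667·0.1 + 0.833333·0.133423 = 0.127852.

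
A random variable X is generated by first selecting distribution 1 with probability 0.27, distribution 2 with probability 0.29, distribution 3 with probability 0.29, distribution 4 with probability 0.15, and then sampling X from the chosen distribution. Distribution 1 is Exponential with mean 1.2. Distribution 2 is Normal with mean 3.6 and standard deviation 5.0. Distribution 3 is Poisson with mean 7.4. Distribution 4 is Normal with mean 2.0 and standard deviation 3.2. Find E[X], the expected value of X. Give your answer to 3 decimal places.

Component means — 1: 1.2; 2: 3.6; 3: 7.4; 4: 2.
E[X] = 0.27·1.2 + 0.29·3.6 + 0.29·7.4 + 0.15·2 = 3.814.

3.814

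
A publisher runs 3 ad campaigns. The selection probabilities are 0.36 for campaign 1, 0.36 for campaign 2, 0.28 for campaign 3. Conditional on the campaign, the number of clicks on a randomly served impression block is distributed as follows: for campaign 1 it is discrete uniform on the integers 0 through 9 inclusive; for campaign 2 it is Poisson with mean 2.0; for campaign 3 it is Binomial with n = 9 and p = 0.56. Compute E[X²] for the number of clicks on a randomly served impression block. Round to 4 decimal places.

20.1534

For each component E[X²] = Var + (mean)², giving 1: 28.5; 2: 6; 3: 27.6192.
Overall E[X²] = 0.36·28.5 + 0.36·6 + 0.28·27.6192 = 20.1534.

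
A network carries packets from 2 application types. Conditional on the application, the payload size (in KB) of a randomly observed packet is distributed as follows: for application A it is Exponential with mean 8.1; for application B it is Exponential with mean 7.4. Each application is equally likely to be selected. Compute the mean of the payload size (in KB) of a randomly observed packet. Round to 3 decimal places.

7.750

Component means — A: 8.1; B: 7.4.
E[X] = 0.5·8.1 + 0.5·7.4 = 7.75.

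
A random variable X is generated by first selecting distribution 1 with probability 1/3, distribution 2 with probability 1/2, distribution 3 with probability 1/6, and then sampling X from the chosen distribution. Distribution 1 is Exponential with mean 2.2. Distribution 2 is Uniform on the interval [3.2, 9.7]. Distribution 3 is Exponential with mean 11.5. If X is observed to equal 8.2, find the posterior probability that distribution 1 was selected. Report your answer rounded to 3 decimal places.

0.042

Likelihoods f(8.2 | ·): 1: 0.0109356; 2: 0.153846; 3: 0.0426218.
Posterior ∝ prior × likelihood. Numerator for 1: 0.333333·0.0109356 = 0.00364521.
Normalizing constant: 0.333333·0.0109356 + 0.5·0.153846 + 0.166667·0.0426218 = 0.0876719.
P(1 | observation) = 0.00364521 / 0.0876719 = 0.0415778.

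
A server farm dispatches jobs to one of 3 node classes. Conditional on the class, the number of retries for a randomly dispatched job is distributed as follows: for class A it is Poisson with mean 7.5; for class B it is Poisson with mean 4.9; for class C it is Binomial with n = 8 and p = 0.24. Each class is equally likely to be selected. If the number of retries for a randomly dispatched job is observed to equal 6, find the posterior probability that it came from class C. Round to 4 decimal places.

0.0109

Likelihoods P(X=6 | ·): A: 0.136718; B: 0.143153; C: 0.00309067.
Posterior ∝ prior × likelihood. Numerator for C: 0.333333·0.00309067 = 0.00103022.
Normalizing constant: 0.333333·0.136718 + 0.333333·0.143153 + 0.333333·0.00309067 = 0.0943207.
P(C | observation) = 0.00103022 / 0.0943207 = 0.0109226.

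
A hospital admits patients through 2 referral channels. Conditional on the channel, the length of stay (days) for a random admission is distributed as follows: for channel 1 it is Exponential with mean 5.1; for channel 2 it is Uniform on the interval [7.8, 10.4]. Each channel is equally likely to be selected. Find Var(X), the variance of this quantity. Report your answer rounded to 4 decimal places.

17.2867

Per component, 1: μ=5.1, E[X²]=52.02; 2: μ=9.1, E[X²]=83.3733.
E[X] = 0.5·5.1 + 0.5·9.1 = 7.1.
E[X²] = 0.5·52.02 + 0.5·83.3733 = 67.6967.
Var(X) = E[X²] − (E[X])² = 67.6967 − 50.41 = 17.2867.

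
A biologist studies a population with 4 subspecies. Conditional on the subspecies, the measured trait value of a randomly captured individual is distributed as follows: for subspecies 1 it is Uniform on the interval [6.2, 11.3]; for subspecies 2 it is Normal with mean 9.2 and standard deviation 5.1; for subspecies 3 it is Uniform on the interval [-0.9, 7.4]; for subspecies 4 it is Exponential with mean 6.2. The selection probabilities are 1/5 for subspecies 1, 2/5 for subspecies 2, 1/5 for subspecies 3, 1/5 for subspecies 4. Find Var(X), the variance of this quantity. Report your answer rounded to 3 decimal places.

25.060

Per component, 1: μ=8.75, E[X²]=78.73; 2: μ=9.2, E[X²]=110.65; 3: μ=3.25, E[X²]=16.3033; 4: μ=6.2, E[X²]=76.88.
E[X] = 0.2·8.75 + 0.4·9.2 + 0.2·3.25 + 0.2·6.2 = 7.32.
E[X²] = 0.2·78.73 + 0.4·110.65 + 0.2·16.3033 + 0.2·76.88 = 78.6427.
Var(X) = E[X²] − (E[X])² = 78.6427 − 53.5824 = 25.0603.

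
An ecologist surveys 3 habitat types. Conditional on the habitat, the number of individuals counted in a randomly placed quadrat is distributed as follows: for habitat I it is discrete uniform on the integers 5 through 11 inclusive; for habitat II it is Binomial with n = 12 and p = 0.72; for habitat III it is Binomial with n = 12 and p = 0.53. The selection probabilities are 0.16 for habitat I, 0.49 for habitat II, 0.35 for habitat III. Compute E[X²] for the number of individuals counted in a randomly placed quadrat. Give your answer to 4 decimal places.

For each component E[X²] = Var + (mean)², giving I: 68; II: 77.0688; III: 43.4388.
Overall E[X²] = 0.16·68 + 0.49·77.0688 + 0.35·43.4388 = 63.8473.

63.8473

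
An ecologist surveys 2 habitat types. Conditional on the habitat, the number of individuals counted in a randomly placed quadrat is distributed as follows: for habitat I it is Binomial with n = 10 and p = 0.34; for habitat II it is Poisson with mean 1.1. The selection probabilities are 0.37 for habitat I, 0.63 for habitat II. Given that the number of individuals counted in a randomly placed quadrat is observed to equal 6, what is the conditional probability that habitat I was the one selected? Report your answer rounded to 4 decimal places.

Likelihoods P(X=6 | ·): I: 0.0615557; II: 0.00081903.
Posterior ∝ prior × likelihood. Numerator for I: 0.37·0.0615557 = 0.0227756.
Normalizing constant: 0.37·0.0615557 + 0.63·0.00081903 = 0.0232916.
P(I | observation) = 0.0227756 / 0.0232916 = 0.977847.

0.9778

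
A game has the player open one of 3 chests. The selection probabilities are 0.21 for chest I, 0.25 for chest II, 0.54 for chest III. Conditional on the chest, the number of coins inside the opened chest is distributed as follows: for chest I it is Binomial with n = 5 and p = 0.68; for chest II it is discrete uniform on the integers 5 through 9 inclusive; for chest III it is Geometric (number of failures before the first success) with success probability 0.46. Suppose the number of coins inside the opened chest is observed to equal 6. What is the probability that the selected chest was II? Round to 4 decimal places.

0.8903

Likelihoods P(X=6 | ·): I: 0; II: 0.2; III: 0.0114057.
Posterior ∝ prior × likelihood. Numerator for II: 0.25·0.2 = 0.05.
Normalizing constant: 0.21·0 + 0.25·0.2 + 0.54·0.0114057 = 0.0561591.
P(II | observation) = 0.05 / 0.0561591 = 0.890328.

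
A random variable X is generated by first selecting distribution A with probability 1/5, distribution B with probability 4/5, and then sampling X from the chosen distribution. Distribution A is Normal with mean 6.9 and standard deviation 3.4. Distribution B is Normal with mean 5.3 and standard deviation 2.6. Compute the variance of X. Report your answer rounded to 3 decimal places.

Per component, A: μ=6.9, E[X²]=59.17; B: μ=5.3, E[X²]=34.85.
E[X] = 0.2·6.9 + 0.8·5.3 = 5.62.
E[X²] = 0.2·59.17 + 0.8·34.85 = 39.714.
Var(X) = E[X²] − (E[X])² = 39.714 − 31.5844 = 8.1296.

8.130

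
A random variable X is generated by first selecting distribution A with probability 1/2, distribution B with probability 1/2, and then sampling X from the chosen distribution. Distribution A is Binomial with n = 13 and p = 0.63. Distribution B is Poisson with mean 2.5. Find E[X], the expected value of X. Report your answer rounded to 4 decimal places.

Component means — A: 8.19; B: 2.5.
E[X] = 0.5·8.19 + 0.5·2.5 = 5.345.

5.3450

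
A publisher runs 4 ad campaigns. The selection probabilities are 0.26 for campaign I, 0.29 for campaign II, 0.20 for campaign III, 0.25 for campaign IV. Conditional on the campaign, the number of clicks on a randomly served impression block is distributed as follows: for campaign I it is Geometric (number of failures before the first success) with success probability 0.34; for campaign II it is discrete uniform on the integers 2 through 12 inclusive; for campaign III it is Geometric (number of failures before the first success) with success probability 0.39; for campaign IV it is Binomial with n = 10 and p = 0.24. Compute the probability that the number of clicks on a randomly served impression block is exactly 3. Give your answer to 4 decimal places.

0.1302

Conditional on each campaign, P(X = 3): I: 0.0977486; II: 0.0909091; III: 0.0885226; IV: 0.242946.
By total probability, P(X = 3) = 0.26·0.0977486 + 0.29·0.0909091 + 0.2·0.0885226 + 0.25·0.242946 = 0.130219.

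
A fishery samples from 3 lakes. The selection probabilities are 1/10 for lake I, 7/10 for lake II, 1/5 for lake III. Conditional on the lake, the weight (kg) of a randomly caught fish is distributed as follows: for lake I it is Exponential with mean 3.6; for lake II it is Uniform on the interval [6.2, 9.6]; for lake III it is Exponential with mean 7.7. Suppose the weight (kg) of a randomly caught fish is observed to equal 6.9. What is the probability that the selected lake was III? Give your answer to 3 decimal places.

Likelihoods f(6.9 | ·): I: 0.0408601; II: 0.294118; III: 0.0530074.
Posterior ∝ prior × likelihood. Numerator for III: 0.2·0.0530074 = 0.0106015.
Normalizing constant: 0.1·0.0408601 + 0.7·0.294118 + 0.2·0.0530074 = 0.22057.
P(III | observation) = 0.0106015 / 0.22057 = 0.048064.

0.048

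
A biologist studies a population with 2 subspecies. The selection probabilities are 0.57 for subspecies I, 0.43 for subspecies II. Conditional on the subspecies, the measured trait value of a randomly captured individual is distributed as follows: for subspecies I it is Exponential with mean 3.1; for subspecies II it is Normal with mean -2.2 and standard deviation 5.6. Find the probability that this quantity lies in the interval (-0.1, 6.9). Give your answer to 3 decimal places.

Conditional on each subspecies, P(-0.1 < X < 6.9): I: 0.89202; II: 0.301749.
By total probability, P(-0.1 < X < 6.9) = 0.57·0.89202 + 0.43·0.301749 = 0.638203.

0.638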